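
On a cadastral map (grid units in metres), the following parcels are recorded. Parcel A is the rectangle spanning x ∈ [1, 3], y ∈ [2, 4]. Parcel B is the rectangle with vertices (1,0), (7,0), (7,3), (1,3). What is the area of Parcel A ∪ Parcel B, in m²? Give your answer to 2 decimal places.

By inclusion–exclusion:
Individual areas: |Parcel A| = 4, |Parcel B| = 18.
|Parcel A∩Parcel B|: x∈[1,3], y∈[2,3] → 2·1 = 2.
|Parcel A ∪ Parcel B| = 22 − 2 = 20.00.

20.00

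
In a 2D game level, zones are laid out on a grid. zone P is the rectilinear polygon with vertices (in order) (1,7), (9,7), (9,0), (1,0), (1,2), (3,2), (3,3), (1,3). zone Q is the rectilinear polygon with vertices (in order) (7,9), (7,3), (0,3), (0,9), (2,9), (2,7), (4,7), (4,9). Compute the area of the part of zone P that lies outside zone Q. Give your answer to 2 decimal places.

30.00

|zone P| = 54, |zone P∩zone Q| = 24.
|zone P ∖ zone Q| = |zone P| − |zone P∩zone Q| = 54 − 24 = 30.00.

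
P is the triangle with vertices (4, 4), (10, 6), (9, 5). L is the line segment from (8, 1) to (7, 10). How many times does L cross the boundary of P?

The segment meets the boundary at (7.536,5.179), (7.587,4.717).

2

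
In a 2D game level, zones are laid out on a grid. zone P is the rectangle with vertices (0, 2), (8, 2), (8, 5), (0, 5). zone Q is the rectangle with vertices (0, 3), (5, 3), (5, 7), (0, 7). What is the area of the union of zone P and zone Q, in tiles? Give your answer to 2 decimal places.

34.00

By inclusion–exclusion:
Individual areas: |zone P| = 24, |zone Q| = 20.
|zone P∩zone Q|: x∈[0,5], y∈[3,5] → 5·2 = 10.
|zone P ∪ zone Q| = 44 − 10 = 34.00.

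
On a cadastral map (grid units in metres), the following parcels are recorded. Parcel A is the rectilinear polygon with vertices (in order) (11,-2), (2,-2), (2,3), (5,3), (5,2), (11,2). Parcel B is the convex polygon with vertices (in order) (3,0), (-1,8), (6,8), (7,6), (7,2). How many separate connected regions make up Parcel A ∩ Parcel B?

Parcel A ∩ Parcel B is a single connected region.

1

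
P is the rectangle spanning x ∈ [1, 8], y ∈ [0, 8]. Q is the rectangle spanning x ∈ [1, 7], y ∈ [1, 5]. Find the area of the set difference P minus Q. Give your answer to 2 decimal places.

32.00

|P∩Q|: x∈[1,7], y∈[1,5] → 6·4 = 24.
|P| = 56.
|P ∖ Q| = |P| − |P∩Q| = 56 − 24 = 32.00.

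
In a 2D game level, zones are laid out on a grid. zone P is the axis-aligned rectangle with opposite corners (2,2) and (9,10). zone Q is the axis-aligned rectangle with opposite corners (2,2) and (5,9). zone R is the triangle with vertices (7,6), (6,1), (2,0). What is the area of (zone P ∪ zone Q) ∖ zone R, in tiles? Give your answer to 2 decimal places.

|zone P ∪ zone Q| = 56.
|(zone P ∪ zone Q) ∩ zone R| = 5.0667.
|(zone P ∪ zone Q) ∖ zone R| = 56 − 5.0667 = 50.93.

50.93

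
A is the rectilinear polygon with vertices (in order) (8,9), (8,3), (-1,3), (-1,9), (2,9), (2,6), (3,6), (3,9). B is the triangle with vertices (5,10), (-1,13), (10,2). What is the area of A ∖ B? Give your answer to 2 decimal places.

43.01

|A| = 51, |A∩B| = 7.9875.
|A ∖ B| = |A| − |A∩B| = 51 − 7.9875 = 43.01.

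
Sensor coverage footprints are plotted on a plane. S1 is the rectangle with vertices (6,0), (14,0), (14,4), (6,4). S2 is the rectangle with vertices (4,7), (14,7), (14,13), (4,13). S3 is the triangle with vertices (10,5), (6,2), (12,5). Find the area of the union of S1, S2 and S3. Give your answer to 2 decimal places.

93.67

By inclusion–exclusion:
Individual areas: |S1| = 32, |S2| = 60, |S3| = 3.
|S1∩S2| = 0 (no overlap).
|S1∩S3| = 1.3333.
|S2∩S3| = 0.
|S1∩S2∩S3| = 0.
|S1 ∪ S2 ∪ S3| = 95 − 1.3333 + 0 = 93.67.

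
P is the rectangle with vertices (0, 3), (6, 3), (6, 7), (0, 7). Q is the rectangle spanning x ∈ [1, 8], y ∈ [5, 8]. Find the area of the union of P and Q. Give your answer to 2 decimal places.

35.00

By inclusion–exclusion:
Individual areas: |P| = 24, |Q| = 21.
|P∩Q|: x∈[1,6], y∈[5,7] → 5·2 = 10.
|P ∪ Q| = 45 − 10 = 35.00.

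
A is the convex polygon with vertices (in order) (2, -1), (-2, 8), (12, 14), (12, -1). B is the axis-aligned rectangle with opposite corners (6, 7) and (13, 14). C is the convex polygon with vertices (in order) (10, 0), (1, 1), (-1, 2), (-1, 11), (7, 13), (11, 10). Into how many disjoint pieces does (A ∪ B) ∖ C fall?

(A ∪ B) ∖ C splits into 2 disjoint pieces (area 1.3393, area 51.5146).

2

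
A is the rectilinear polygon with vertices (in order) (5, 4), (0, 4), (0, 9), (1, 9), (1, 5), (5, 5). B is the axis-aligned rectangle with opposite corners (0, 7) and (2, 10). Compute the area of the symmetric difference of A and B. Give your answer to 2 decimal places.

|A| = 9, |B| = 6, |A∩B| = 2.
|A △ B| = |A| + |B| − 2·|A∩B| = 9 + 6 − 4 = 11.00.

11.00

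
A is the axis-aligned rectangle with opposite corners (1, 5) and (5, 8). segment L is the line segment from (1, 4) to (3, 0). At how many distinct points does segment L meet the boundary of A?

The segment lies entirely outside A and never meets its boundary.

0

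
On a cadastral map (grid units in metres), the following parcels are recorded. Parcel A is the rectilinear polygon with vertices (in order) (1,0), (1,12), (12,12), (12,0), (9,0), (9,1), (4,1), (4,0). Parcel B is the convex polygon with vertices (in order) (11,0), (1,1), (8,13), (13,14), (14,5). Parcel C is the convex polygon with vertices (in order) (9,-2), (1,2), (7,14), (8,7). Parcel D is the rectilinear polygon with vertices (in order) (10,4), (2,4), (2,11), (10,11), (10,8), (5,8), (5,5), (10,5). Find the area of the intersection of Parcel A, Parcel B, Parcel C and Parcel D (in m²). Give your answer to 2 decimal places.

12.67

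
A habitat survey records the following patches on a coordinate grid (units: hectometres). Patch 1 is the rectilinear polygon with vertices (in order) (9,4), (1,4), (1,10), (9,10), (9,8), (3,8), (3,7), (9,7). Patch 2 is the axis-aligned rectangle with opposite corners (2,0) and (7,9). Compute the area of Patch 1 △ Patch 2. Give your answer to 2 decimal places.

45.00

|Patch 1| = 42, |Patch 2| = 45, |Patch 1∩Patch 2| = 21.
|Patch 1 △ Patch 2| = |Patch 1| + |Patch 2| − 2·|Patch 1∩Patch 2| = 42 + 45 − 42 = 45.00.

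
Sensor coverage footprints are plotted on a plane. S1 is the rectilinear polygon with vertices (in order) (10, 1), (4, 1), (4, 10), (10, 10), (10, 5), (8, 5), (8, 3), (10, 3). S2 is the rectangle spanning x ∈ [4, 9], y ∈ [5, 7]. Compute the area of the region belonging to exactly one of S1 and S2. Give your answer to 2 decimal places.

40.00

|S1| = 50, |S2| = 10, |S1∩S2| = 10.
|S1 △ S2| = |S1| + |S2| − 2·|S1∩S2| = 50 + 10 − 20 = 40.00.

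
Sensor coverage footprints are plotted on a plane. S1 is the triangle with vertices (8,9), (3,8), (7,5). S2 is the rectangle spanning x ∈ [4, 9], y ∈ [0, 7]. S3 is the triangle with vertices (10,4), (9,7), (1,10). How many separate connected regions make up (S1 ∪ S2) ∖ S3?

(S1 ∪ S2) ∖ S3 splits into 2 disjoint pieces (area 32.0769, area 1.9944).

2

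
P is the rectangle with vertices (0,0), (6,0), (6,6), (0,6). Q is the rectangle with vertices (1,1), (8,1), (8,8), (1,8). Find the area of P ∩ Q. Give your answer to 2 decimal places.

25.00

|P∩Q|: x∈[1,6], y∈[1,6] → 5·5 = 25.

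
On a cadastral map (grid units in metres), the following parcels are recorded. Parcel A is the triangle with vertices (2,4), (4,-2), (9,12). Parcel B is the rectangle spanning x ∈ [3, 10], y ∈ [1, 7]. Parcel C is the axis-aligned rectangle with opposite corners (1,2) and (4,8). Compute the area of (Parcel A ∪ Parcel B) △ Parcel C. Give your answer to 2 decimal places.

57.84

|Parcel A ∪ Parcel B| = 53.6518.
|(Parcel A ∪ Parcel B) ∩ Parcel C| = 6.9048.
|(Parcel A ∪ Parcel B) △ Parcel C| = 53.6518 + 18 − 13.8095 = 57.84.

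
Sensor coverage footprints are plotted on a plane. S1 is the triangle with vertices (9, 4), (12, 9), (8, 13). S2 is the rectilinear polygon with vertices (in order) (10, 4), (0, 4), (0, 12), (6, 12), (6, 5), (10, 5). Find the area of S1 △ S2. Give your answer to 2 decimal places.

|S1| = 16, |S2| = 52, |S1∩S2| = 0.3556.
|S1 △ S2| = |S1| + |S2| − 2·|S1∩S2| = 16 + 52 − 0.7111 = 67.29.

67.29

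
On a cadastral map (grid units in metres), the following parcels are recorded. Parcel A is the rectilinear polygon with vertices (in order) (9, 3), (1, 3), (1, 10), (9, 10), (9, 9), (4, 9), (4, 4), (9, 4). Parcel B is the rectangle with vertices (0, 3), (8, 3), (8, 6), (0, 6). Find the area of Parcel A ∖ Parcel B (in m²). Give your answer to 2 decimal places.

|Parcel A| = 31, |Parcel A∩Parcel B| = 13.
|Parcel A ∖ Parcel B| = |Parcel A| − |Parcel A∩Parcel B| = 31 − 13 = 18.00.

18.00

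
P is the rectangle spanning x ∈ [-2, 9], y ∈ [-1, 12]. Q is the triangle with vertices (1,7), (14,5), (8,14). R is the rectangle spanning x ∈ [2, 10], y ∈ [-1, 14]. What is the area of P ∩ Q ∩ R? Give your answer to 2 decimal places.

31.85

The intersection is the polygon with vertices (9,5.769), (2,6.846), (2,8), (6,12), (9,12).
By the shoelace formula its area is 31.85.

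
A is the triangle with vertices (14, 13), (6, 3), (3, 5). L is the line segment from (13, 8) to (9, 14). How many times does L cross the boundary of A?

The segment meets the boundary at (11.082,10.878), (11.636,10.045).

2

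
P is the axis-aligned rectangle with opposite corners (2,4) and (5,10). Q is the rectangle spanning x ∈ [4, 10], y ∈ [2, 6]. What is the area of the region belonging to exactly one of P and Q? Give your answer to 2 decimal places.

38.00

|P∩Q|: x∈[4,5], y∈[4,6] → 1·2 = 2.
|P △ Q| = |P| + |Q| − 2·|P∩Q| = 18 + 24 − 4 = 38.00.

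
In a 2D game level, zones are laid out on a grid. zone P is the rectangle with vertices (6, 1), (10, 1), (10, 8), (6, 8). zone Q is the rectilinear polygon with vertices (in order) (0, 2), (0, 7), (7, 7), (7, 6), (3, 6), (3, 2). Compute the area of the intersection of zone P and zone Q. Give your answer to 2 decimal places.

1.00

The intersection is the polygon with vertices (6,7), (7,7), (7,6), (6,6).
By the shoelace formula its area is 1.00.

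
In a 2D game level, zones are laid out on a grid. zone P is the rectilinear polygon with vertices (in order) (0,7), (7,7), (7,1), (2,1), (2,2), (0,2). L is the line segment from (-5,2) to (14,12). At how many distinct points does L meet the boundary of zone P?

The segment meets the boundary at (4.5,7), (0,4.632).

2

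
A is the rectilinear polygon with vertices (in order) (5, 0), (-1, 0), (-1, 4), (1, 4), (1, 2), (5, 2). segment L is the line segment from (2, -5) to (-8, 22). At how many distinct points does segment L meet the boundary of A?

2

The segment meets the boundary at (0.148,0), (-1,3.1).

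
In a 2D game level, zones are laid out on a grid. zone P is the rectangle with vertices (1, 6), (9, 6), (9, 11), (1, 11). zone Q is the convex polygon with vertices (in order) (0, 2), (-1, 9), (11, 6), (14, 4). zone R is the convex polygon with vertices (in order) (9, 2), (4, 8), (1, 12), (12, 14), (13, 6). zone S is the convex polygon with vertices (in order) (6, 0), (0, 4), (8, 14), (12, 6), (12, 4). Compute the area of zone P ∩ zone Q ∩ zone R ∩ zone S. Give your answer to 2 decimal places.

The intersection is the polygon with vertices (4.263,7.684), (9,6.5), (9,6), (5.667,6).
By the shoelace formula its area is 3.99.

3.99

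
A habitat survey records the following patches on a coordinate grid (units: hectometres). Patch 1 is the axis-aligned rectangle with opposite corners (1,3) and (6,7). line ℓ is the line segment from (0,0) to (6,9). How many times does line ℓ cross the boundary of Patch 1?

The segment meets the boundary at (4.667,7), (2,3).

2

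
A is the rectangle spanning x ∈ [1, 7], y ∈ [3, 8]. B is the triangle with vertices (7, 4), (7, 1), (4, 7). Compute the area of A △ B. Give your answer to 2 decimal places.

|A| = 30, |B| = 4.5, |A∩B| = 3.5.
|A △ B| = |A| + |B| − 2·|A∩B| = 30 + 4.5 − 7 = 27.50.

27.50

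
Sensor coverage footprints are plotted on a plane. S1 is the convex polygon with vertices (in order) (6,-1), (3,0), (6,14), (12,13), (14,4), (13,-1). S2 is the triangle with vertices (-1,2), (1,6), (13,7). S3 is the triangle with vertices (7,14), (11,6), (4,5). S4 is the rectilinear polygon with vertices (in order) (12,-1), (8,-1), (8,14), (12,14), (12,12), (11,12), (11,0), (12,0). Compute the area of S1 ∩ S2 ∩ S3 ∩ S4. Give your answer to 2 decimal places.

2.43

The intersection is the polygon with vertices (10.879,6.242), (9.667,5.809), (8,5.571), (8,6.583), (10.6,6.8).
By the shoelace formula its area is 2.43.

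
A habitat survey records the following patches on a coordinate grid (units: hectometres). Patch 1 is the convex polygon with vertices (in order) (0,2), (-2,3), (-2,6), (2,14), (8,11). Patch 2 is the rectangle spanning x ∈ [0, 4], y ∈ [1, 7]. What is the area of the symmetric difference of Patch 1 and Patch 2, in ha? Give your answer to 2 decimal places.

60.00

|Patch 1| = 58, |Patch 2| = 24, |Patch 1∩Patch 2| = 11.
|Patch 1 △ Patch 2| = |Patch 1| + |Patch 2| − 2·|Patch 1∩Patch 2| = 58 + 24 − 22 = 60.00.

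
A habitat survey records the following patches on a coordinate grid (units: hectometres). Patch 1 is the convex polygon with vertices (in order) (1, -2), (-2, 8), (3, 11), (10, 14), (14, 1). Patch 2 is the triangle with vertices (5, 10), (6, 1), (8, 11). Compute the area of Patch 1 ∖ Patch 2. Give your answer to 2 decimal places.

|Patch 1| = 162.5, |Patch 1∩Patch 2| = 14.
|Patch 1 ∖ Patch 2| = |Patch 1| − |Patch 1∩Patch 2| = 162.5 − 14 = 148.50.

148.50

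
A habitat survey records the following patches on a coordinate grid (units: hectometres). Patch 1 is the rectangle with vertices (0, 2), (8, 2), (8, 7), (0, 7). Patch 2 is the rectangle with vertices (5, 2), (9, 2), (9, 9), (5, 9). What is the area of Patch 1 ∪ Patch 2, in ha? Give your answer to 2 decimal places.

53.00

By inclusion–exclusion:
Individual areas: |Patch 1| = 40, |Patch 2| = 28.
|Patch 1∩Patch 2|: x∈[5,8], y∈[2,7] → 3·5 = 15.
|Patch 1 ∪ Patch 2| = 68 − 15 = 53.00.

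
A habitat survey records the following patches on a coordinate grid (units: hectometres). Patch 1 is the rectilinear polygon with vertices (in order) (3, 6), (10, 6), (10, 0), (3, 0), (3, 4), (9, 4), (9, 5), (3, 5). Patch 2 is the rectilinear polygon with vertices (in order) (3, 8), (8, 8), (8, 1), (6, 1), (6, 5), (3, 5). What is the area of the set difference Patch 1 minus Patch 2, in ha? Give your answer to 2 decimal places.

25.00

|Patch 1| = 36, |Patch 1∩Patch 2| = 11.
|Patch 1 ∖ Patch 2| = |Patch 1| − |Patch 1∩Patch 2| = 36 − 11 = 25.00.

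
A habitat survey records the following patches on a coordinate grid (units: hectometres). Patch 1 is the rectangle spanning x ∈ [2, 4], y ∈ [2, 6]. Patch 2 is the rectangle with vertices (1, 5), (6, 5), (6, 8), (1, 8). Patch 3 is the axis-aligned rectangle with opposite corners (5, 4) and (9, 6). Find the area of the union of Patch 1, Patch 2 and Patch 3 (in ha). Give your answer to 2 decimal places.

28.00

By inclusion–exclusion:
Individual areas: |Patch 1| = 8, |Patch 2| = 15, |Patch 3| = 8.
|Patch 1∩Patch 2|: x∈[2,4], y∈[5,6] → 2·1 = 2.
|Patch 1∩Patch 3| = 0 (no overlap).
|Patch 2∩Patch 3|: x∈[5,6], y∈[5,6] → 1·1 = 1.
|Patch 1∩Patch 2∩Patch 3| = 0.
|Patch 1 ∪ Patch 2 ∪ Patch 3| = 31 − 3 + 0 = 28.00.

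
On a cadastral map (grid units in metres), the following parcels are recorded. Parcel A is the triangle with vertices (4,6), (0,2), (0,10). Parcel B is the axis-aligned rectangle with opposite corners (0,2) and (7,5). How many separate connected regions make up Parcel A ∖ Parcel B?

Parcel A ∖ Parcel B is a single connected region.

1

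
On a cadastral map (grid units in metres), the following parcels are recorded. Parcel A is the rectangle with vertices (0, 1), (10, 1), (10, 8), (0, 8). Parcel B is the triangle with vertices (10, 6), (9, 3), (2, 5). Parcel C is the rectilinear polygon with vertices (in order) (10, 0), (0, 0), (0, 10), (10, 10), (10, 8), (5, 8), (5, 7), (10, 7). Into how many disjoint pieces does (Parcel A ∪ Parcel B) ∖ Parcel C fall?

(Parcel A ∪ Parcel B) ∖ Parcel C is a single connected region.

1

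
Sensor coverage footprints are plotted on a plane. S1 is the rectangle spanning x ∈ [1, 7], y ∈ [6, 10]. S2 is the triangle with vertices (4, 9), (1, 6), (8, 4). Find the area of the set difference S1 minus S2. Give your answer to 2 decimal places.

15.90

|S1| = 24, |S1∩S2| = 8.1.
|S1 ∖ S2| = |S1| − |S1∩S2| = 24 − 8.1 = 15.90.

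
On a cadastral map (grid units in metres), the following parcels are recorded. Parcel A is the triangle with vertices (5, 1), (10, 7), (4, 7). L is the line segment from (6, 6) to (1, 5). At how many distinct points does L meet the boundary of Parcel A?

1

The segment meets the boundary at (4.226,5.645).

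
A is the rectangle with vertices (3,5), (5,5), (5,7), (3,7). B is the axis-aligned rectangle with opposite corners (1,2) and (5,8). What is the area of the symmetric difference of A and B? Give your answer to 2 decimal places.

20.00

|A∩B|: x∈[3,5], y∈[5,7] → 2·2 = 4.
|A △ B| = |A| + |B| − 2·|A∩B| = 4 + 24 − 8 = 20.00.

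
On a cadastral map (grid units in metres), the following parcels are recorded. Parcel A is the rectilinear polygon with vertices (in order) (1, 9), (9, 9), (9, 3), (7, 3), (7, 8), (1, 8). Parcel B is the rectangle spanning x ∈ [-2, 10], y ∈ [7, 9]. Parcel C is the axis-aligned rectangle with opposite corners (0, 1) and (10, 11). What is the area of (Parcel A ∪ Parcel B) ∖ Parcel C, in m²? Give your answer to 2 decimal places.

4.00

|Parcel A ∪ Parcel B| = 32.
|(Parcel A ∪ Parcel B) ∩ Parcel C| = 28.
|(Parcel A ∪ Parcel B) ∖ Parcel C| = 32 − 28 = 4.00.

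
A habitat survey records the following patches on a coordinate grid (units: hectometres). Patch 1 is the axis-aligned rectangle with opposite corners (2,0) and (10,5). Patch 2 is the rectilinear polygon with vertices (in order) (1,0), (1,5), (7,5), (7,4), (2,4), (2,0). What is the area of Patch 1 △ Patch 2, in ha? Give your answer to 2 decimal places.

|Patch 1| = 40, |Patch 2| = 10, |Patch 1∩Patch 2| = 5.
|Patch 1 △ Patch 2| = |Patch 1| + |Patch 2| − 2·|Patch 1∩Patch 2| = 40 + 10 − 10 = 40.00.

40.00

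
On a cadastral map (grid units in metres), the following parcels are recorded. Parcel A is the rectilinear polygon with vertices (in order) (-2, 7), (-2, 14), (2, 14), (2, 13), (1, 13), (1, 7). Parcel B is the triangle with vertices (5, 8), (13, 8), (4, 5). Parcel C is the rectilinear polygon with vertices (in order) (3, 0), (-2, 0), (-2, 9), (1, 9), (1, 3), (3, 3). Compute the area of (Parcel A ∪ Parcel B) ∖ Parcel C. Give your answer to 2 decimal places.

|Parcel A ∪ Parcel B| = 34.
|(Parcel A ∪ Parcel B) ∩ Parcel C| = 6.
|(Parcel A ∪ Parcel B) ∖ Parcel C| = 34 − 6 = 28.00.

28.00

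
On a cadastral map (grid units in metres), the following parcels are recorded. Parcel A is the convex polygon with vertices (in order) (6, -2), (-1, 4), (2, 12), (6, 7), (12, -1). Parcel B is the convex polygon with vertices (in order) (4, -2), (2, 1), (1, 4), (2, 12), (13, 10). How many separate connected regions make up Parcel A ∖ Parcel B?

Parcel A ∖ Parcel B splits into 2 disjoint pieces (area 21.1024, area 10.4).

2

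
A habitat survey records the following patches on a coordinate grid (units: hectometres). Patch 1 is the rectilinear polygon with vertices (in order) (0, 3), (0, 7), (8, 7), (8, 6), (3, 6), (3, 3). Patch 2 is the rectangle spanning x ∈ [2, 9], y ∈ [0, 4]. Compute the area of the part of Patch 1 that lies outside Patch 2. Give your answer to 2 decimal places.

16.00

|Patch 1| = 17, |Patch 1∩Patch 2| = 1.
|Patch 1 ∖ Patch 2| = |Patch 1| − |Patch 1∩Patch 2| = 17 − 1 = 16.00.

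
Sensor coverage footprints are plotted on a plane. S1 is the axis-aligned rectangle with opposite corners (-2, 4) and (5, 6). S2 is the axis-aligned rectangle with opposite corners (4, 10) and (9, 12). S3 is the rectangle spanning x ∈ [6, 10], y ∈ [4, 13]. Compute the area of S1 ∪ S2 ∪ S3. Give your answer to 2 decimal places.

54.00

By inclusion–exclusion:
Individual areas: |S1| = 14, |S2| = 10, |S3| = 36.
|S1∩S2| = 0 (no overlap).
|S1∩S3| = 0 (no overlap).
|S2∩S3|: x∈[6,9], y∈[10,12] → 3·2 = 6.
|S1∩S2∩S3| = 0.
|S1 ∪ S2 ∪ S3| = 60 − 6 + 0 = 54.00.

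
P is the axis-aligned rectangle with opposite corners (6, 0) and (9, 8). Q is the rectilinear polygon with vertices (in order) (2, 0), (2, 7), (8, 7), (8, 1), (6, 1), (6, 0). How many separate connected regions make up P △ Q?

1

P △ Q is a single connected region.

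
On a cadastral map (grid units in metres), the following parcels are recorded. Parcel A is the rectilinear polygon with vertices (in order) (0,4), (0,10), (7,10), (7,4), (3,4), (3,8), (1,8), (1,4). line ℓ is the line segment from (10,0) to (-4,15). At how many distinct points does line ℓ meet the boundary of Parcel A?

4

The segment meets the boundary at (2.533,8), (3,7.5), (0.667,10), (6.267,4).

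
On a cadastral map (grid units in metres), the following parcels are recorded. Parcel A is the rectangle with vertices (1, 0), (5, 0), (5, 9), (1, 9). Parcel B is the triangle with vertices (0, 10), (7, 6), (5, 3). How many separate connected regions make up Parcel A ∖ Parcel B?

Parcel A ∖ Parcel B splits into 2 disjoint pieces (area 23.2, area 3.0179).

2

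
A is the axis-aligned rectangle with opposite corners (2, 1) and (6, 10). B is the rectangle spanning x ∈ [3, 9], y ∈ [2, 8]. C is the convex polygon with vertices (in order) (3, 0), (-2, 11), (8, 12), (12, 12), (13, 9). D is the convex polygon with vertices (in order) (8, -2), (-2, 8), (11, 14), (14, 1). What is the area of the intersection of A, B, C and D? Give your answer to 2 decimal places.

17.23

The intersection is the polygon with vertices (3,8), (6,8), (6,2.7), (5.222,2), (4,2), (3,3).
By the shoelace formula its area is 17.23.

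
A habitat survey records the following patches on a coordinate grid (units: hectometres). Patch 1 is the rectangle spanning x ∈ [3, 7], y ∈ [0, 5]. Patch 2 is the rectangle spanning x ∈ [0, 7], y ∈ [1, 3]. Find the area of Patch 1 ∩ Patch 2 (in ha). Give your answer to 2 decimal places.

|Patch 1∩Patch 2|: x∈[3,7], y∈[1,3] → 4·2 = 8.

8.00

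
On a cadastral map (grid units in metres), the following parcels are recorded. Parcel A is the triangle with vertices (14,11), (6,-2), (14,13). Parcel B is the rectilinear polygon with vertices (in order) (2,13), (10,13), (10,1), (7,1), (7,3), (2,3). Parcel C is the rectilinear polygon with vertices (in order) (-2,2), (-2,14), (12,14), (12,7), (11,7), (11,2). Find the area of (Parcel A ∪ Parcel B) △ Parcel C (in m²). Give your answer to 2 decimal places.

84.84

|Parcel A ∪ Parcel B| = 92.3692.
|(Parcel A ∪ Parcel B) ∩ Parcel C| = 85.2644.
|(Parcel A ∪ Parcel B) △ Parcel C| = 92.3692 + 163 − 170.5288 = 84.84.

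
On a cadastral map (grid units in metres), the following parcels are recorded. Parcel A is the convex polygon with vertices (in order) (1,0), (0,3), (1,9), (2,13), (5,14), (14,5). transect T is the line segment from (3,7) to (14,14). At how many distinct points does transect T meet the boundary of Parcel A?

1

The segment meets the boundary at (8.5,10.5).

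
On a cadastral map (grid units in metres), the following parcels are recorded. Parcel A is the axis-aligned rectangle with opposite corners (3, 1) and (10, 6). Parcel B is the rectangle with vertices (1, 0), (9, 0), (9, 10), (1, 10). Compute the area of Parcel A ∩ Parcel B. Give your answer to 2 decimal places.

|Parcel A∩Parcel B|: x∈[3,9], y∈[1,6] → 6·5 = 30.

30.00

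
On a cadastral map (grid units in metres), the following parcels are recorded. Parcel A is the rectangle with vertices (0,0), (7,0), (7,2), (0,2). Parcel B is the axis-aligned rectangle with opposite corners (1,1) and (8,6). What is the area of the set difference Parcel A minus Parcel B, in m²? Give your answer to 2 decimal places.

8.00

|Parcel A∩Parcel B|: x∈[1,7], y∈[1,2] → 6·1 = 6.
|Parcel A| = 14.
|Parcel A ∖ Parcel B| = |Parcel A| − |Parcel A∩Parcel B| = 14 − 6 = 8.00.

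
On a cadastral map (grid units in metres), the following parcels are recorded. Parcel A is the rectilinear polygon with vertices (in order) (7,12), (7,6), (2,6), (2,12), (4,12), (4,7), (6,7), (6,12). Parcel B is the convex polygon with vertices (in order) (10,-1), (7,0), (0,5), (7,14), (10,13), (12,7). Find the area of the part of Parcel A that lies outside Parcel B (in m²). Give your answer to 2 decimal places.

|Parcel A| = 20, |Parcel A∩Parcel B| = 13.7143.
|Parcel A ∖ Parcel B| = |Parcel A| − |Parcel A∩Parcel B| = 20 − 13.7143 = 6.29.

6.29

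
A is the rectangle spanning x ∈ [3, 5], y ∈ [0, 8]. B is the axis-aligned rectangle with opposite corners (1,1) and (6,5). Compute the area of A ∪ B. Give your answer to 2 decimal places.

28.00

By inclusion–exclusion:
Individual areas: |A| = 16, |B| = 20.
|A∩B|: x∈[3,5], y∈[1,5] → 2·4 = 8.
|A ∪ B| = 36 − 8 = 28.00.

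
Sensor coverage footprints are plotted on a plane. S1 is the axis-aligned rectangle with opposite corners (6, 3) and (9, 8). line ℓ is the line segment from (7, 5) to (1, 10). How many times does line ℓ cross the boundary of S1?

The segment meets the boundary at (6,5.833).

1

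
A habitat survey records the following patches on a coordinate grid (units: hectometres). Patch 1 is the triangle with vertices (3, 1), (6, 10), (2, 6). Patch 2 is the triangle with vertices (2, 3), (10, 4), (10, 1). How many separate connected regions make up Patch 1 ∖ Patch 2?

Patch 1 ∖ Patch 2 splits into 2 disjoint pieces (area 0.7935, area 10.7741).

2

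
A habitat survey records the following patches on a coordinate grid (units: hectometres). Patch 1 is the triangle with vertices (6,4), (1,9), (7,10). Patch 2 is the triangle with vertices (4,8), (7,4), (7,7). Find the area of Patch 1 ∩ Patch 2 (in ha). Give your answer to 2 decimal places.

2.76

The intersection is the polygon with vertices (6.182,5.091), (4,8), (6.526,7.158).
By the shoelace formula its area is 2.76.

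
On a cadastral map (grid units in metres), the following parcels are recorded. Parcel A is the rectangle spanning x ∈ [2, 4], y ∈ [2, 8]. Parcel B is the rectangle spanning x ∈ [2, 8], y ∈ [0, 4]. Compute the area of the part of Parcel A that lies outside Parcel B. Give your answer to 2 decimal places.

8.00

|Parcel A∩Parcel B|: x∈[2,4], y∈[2,4] → 2·2 = 4.
|Parcel A| = 12.
|Parcel A ∖ Parcel B| = |Parcel A| − |Parcel A∩Parcel B| = 12 − 4 = 8.00.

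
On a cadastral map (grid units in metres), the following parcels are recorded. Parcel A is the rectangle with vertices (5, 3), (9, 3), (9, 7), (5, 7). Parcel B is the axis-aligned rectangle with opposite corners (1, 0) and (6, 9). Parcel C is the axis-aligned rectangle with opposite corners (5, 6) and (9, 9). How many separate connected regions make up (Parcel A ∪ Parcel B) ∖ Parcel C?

1

(Parcel A ∪ Parcel B) ∖ Parcel C is a single connected region.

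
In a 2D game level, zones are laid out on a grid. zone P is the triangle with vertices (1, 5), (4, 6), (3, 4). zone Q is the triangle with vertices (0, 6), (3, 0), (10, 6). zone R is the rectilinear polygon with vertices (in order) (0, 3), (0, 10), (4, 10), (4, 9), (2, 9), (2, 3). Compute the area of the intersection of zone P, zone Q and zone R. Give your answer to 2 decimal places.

0.42

The intersection is the polygon with vertices (1,5), (2,5.333), (2,4.5).
By the shoelace formula its area is 0.42.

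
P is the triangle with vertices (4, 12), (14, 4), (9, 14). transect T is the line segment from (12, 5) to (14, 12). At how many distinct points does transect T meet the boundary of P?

2

The segment meets the boundary at (12.545,6.909), (12.14,5.488).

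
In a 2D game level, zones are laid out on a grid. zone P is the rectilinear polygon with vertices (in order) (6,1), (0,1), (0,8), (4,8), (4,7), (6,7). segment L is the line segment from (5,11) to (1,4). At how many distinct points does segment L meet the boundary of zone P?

The segment meets the boundary at (3.286,8).

1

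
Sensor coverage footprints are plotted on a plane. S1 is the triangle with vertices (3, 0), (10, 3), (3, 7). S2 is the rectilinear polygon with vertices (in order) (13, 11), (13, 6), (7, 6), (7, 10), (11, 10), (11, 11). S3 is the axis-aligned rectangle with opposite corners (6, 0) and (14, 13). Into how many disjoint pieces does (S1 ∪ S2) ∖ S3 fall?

(S1 ∪ S2) ∖ S3 is a single connected region.

1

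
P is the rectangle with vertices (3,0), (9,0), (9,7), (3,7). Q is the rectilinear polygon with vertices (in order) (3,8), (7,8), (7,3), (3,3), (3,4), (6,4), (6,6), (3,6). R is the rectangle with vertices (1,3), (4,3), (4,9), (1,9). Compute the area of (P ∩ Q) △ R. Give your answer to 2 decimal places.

|P ∩ Q| = 10.
|(P ∩ Q) ∩ R| = 2.
|(P ∩ Q) △ R| = 10 + 18 − 4 = 24.00.

24.00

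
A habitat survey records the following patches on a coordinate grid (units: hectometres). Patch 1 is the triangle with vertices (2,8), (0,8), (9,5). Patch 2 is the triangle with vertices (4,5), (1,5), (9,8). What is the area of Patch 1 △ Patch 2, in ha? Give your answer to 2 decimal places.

|Patch 1| = 3, |Patch 2| = 4.5, |Patch 1∩Patch 2| = 0.3065.
|Patch 1 △ Patch 2| = |Patch 1| + |Patch 2| − 2·|Patch 1∩Patch 2| = 3 + 4.5 − 0.613 = 6.89.

6.89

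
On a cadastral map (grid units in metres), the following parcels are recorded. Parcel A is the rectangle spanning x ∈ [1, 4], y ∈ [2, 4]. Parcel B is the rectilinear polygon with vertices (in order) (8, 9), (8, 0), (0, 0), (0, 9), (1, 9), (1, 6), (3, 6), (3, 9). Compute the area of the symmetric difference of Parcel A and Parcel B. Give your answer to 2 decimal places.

|Parcel A| = 6, |Parcel B| = 66, |Parcel A∩Parcel B| = 6.
|Parcel A △ Parcel B| = |Parcel A| + |Parcel B| − 2·|Parcel A∩Parcel B| = 6 + 66 − 12 = 60.00.

60.00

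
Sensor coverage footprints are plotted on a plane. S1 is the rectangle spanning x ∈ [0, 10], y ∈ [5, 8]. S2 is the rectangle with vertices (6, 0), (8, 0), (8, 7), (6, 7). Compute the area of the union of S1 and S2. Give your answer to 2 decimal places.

40.00

By inclusion–exclusion:
Individual areas: |S1| = 30, |S2| = 14.
|S1∩S2|: x∈[6,8], y∈[5,7] → 2·2 = 4.
|S1 ∪ S2| = 44 − 4 = 40.00.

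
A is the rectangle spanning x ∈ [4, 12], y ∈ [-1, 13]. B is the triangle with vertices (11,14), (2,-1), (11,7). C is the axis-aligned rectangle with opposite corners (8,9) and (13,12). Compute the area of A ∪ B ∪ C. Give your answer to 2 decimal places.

By inclusion–exclusion:
Individual areas: |A| = 112, |B| = 31.5, |C| = 15.
|A∩B| = 29.6444.
|A∩C|: x∈[8,12], y∈[9,12] → 4·3 = 12.
|B∩C| = 6.3.
|A∩B∩C| = 6.3.
|A ∪ B ∪ C| = 158.5 − 47.9444 + 6.3 = 116.86.

116.86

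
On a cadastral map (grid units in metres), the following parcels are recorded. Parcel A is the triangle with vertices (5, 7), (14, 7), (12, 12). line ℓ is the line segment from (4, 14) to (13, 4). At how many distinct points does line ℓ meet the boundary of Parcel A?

The segment meets the boundary at (8.226,9.304), (10.3,7).

2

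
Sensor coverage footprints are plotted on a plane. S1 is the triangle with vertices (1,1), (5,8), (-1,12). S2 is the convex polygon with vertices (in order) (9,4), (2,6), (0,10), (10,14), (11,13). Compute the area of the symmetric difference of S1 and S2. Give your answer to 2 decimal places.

68.94

|S1| = 29, |S2| = 65.5, |S1∩S2| = 12.7807.
|S1 △ S2| = |S1| + |S2| − 2·|S1∩S2| = 29 + 65.5 − 25.5614 = 68.94.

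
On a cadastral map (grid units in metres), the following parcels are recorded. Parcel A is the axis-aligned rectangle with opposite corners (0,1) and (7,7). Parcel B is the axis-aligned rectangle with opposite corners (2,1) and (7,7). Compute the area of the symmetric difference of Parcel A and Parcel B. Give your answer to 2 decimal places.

12.00

|Parcel A∩Parcel B|: x∈[2,7], y∈[1,7] → 5·6 = 30.
|Parcel A △ Parcel B| = |Parcel A| + |Parcel B| − 2·|Parcel A∩Parcel B| = 42 + 30 − 60 = 12.00.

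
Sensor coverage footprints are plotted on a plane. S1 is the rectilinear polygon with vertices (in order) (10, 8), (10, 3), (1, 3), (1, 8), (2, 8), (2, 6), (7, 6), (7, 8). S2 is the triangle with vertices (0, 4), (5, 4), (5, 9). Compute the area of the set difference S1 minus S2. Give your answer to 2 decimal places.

27.50

|S1| = 35, |S1∩S2| = 7.5.
|S1 ∖ S2| = |S1| − |S1∩S2| = 35 − 7.5 = 27.50.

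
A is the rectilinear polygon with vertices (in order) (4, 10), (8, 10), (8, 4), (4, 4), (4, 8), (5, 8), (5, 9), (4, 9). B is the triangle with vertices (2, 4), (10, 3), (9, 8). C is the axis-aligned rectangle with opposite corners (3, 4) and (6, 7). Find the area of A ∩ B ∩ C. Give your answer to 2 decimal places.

3.43

The intersection is the polygon with vertices (4,4), (4,5.143), (6,6.286), (6,4).
By the shoelace formula its area is 3.43.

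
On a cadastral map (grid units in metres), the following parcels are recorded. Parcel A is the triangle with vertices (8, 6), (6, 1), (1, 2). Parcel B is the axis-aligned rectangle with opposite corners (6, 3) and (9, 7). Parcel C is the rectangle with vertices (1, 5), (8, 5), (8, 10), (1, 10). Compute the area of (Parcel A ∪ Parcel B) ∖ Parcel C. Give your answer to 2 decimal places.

18.44

|Parcel A ∪ Parcel B| = 22.4429.
|(Parcel A ∪ Parcel B) ∩ Parcel C| = 4.
|(Parcel A ∪ Parcel B) ∖ Parcel C| = 22.4429 − 4 = 18.44.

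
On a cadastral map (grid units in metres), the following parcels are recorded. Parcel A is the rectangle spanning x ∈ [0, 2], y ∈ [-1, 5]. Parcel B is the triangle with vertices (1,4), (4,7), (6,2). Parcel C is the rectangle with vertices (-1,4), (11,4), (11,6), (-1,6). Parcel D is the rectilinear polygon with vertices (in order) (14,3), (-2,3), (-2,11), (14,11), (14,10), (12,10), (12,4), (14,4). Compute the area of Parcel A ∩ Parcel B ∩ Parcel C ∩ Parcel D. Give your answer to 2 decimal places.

The intersection is the polygon with vertices (2,4), (1,4), (2,5).
By the shoelace formula its area is 0.50.

0.50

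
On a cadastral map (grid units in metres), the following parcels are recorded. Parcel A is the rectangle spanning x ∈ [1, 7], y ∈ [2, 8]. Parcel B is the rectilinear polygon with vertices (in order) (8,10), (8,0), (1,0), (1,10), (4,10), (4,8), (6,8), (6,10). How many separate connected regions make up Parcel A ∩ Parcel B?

Parcel A ∩ Parcel B is a single connected region.

1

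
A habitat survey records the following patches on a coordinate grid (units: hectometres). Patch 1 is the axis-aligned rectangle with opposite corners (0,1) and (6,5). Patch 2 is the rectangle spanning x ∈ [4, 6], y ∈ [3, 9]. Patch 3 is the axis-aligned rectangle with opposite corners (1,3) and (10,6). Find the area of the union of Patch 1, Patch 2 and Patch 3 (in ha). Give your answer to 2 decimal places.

47.00

By inclusion–exclusion:
Individual areas: |Patch 1| = 24, |Patch 2| = 12, |Patch 3| = 27.
|Patch 1∩Patch 2|: x∈[4,6], y∈[3,5] → 2·2 = 4.
|Patch 1∩Patch 3|: x∈[1,6], y∈[3,5] → 5·2 = 10.
|Patch 2∩Patch 3|: x∈[4,6], y∈[3,6] → 2·3 = 6.
|Patch 1∩Patch 2∩Patch 3| = 4.
|Patch 1 ∪ Patch 2 ∪ Patch 3| = 63 − 20 + 4 = 47.00.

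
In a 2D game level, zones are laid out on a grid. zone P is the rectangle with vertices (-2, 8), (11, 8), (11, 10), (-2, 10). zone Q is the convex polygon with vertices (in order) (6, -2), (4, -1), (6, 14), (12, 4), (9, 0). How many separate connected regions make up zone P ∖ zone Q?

zone P ∖ zone Q splits into 2 disjoint pieces (area 4, area 14.6667).

2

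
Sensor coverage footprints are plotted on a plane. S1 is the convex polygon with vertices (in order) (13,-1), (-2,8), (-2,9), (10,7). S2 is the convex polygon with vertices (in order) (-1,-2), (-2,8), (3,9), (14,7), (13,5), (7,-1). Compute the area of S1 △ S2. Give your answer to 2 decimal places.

|S1| = 52.5, |S2| = 121.5, |S1∩S2| = 44.7955.
|S1 △ S2| = |S1| + |S2| − 2·|S1∩S2| = 52.5 + 121.5 − 89.5909 = 84.41.

84.41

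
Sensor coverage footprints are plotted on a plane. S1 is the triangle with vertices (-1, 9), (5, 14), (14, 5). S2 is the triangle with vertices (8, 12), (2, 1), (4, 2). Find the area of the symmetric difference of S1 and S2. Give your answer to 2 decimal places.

54.22

|S1| = 49.5, |S2| = 8, |S1∩S2| = 1.6394.
|S1 △ S2| = |S1| + |S2| − 2·|S1∩S2| = 49.5 + 8 − 3.2787 = 54.22.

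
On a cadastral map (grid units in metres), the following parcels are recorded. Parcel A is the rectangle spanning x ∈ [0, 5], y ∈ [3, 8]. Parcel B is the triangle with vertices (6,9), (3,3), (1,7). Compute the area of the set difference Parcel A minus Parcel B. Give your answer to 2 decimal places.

14.25

|Parcel A| = 25, |Parcel A∩Parcel B| = 10.75.
|Parcel A ∖ Parcel B| = |Parcel A| − |Parcel A∩Parcel B| = 25 − 10.75 = 14.25.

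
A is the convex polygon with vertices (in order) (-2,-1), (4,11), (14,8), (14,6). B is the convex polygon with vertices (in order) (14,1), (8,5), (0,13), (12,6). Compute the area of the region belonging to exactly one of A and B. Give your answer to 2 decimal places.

73.51

|A| = 85, |B| = 31, |A∩B| = 21.2464.
|A △ B| = |A| + |B| − 2·|A∩B| = 85 + 31 − 42.4928 = 73.51.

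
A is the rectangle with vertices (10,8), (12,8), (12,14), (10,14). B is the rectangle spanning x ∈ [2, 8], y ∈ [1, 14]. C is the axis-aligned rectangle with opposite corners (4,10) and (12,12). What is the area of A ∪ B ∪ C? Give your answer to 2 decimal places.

By inclusion–exclusion:
Individual areas: |A| = 12, |B| = 78, |C| = 16.
|A∩B| = 0 (no overlap).
|A∩C|: x∈[10,12], y∈[10,12] → 2·2 = 4.
|B∩C|: x∈[4,8], y∈[10,12] → 4·2 = 8.
|A∩B∩C| = 0.
|A ∪ B ∪ C| = 106 − 12 + 0 = 94.00.

94.00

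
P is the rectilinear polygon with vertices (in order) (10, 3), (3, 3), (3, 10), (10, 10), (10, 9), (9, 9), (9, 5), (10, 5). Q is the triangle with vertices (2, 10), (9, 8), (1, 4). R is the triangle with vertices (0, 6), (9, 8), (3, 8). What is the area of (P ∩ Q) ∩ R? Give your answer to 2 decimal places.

4.00

The region (P ∩ Q) ∩ R is the polygon with vertices (3,8), (9,8), (3,6.667).
By the shoelace formula its area is 4.00.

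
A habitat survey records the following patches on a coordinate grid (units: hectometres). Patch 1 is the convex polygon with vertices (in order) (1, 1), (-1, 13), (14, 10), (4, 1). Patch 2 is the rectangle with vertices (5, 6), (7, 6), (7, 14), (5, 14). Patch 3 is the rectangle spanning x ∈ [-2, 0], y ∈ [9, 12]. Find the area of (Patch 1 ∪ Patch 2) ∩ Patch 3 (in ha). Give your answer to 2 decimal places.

The region (Patch 1 ∪ Patch 2) ∩ Patch 3 is the polygon with vertices (-0.833,12), (0,12), (0,9), (-0.333,9).
By the shoelace formula its area is 1.75.

1.75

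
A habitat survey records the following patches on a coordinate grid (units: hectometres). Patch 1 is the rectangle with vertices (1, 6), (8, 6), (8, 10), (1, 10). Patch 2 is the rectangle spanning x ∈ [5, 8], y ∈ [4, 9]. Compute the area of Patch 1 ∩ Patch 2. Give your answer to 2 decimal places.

|Patch 1∩Patch 2|: x∈[5,8], y∈[6,9] → 3·3 = 9.

9.00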